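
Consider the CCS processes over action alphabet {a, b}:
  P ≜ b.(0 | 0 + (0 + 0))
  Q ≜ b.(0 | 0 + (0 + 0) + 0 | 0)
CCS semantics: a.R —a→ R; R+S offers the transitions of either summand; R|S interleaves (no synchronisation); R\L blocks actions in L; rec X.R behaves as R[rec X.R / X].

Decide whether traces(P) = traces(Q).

traces(P) = traces(Q)

P's transition system — 2 states:
  m0 = b.(0 | 0 + (0 + 0)) → -b-> m1
  m1 = 0 | 0 + (0 + 0) → ∅
Q's transition system — 2 states:
  n0 = b.(0 | 0 + (0 + 0) + 0 | 0) → -b-> n1
  n1 = 0 | 0 + (0 + 0) + 0 | 0 → ∅
Partition-refinement fixed point:
  B0 = {m0, n0}
  B1 = {m1, n1}
m0 ∈ B0, n0 ∈ B0 → same block
Bisimilar ⇒ trace-equivalent.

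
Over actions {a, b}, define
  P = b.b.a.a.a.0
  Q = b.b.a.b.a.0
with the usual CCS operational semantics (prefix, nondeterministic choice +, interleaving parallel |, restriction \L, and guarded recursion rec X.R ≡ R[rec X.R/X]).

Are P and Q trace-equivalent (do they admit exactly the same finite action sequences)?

Reachable graph of P (6 states):
  s0 = b.b.a.a.a.0 :: --b--▸ s1
  s1 = b.a.a.a.0 :: --b--▸ s2
  s2 = a.a.a.0 :: --a--▸ s3
  s3 = a.a.0 :: --a--▸ s4
  s4 = a.0 :: --a--▸ s5
  s5 = 0 :: deadlocked
Reachable graph of Q (6 states):
  t0 = b.b.a.b.a.0 :: --b--▸ t1
  t1 = b.a.b.a.0 :: --b--▸ t2
  t2 = a.b.a.0 :: --a--▸ t3
  t3 = b.a.0 :: --b--▸ t4
  t4 = a.0 :: --a--▸ t5
  t5 = 0 :: deadlocked
Trace ⟨bbaa⟩ through P, begin at {s0}:
  step 1 (b): {s1}
  step 2 (b): {s2}
  step 3 (a): {s3}
  step 4 (a): {s4}
  P completes σ.
Trace ⟨bbaa⟩ through Q, begin at {t0}:
  step 1 (b): {t1}
  step 2 (b): {t2}
  step 3 (a): {t3}
  step 4 (a): ∅  — Q cannot continue

traces(P) ≠ traces(Q) — witness ⟨bbaa⟩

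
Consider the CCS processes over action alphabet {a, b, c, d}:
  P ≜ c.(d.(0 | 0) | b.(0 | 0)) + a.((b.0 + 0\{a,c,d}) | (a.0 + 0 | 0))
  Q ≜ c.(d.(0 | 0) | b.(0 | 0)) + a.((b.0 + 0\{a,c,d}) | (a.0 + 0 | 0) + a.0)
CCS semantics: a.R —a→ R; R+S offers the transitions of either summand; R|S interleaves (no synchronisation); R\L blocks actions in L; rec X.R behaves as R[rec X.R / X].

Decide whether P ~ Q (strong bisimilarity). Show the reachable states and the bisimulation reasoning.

P's transition system — 9 states:
  u0 = c.(d.(0 | 0) | b.(0 | 0)) + a.((b.0 + 0\{a,c,d}) | (a.0 + 0 | 0)) has moves —a→ u1, —c→ u2
  u1 = (b.0 + 0\{a,c,d}) | (a.0 + 0 | 0) has moves —a→ u3, —b→ u4
  u2 = d.(0 | 0) | b.(0 | 0) has moves —b→ u5, —d→ u6
  u3 = (b.0 + 0\{a,c,d}) | 0 has moves —b→ u7
  u4 = 0 | (a.0 + 0 | 0) has moves —a→ u7
  u5 = d.(0 | 0) | (0 | 0) has moves —d→ u8
  u6 = 0 | 0 | b.(0 | 0) has moves —b→ u8
  u7 = 0 | 0 has moves stopped
  u8 = 0 | 0 | (0 | 0) has moves stopped
Q's transition system — 10 states:
  v0 = c.(d.(0 | 0) | b.(0 | 0)) + a.((b.0 + 0\{a,c,d}) | (a.0 + 0 | 0) + a.0) has moves —a→ v1, —c→ v2
  v1 = (b.0 + 0\{a,c,d}) | (a.0 + 0 | 0) + a.0 has moves —a→ v3, —a→ v4, —b→ v5
  v2 = d.(0 | 0) | b.(0 | 0) has moves —b→ v6, —d→ v7
  v3 = (b.0 + 0\{a,c,d}) | 0 has moves —b→ v8
  v4 = 0 has moves stopped
  v5 = 0 | (a.0 + 0 | 0) has moves —a→ v8
  v6 = d.(0 | 0) | (0 | 0) has moves —d→ v9
  v7 = 0 | 0 | b.(0 | 0) has moves —b→ v9
  v8 = 0 | 0 has moves stopped
  v9 = 0 | 0 | (0 | 0) has moves stopped
Partition-refinement fixed point:
  B0 = {u0}
  B1 = {u2, v2}
  B2 = {u5, v6}
  B3 = {u7, u8, v4, v8, v9}
  B4 = {u3, u6, v3, v7}
  B5 = {u1}
  B6 = {u4, v5}
  B7 = {v0}
  B8 = {v1}
u0 ∈ B0, v0 ∈ B7 → different blocks

P ≁ Q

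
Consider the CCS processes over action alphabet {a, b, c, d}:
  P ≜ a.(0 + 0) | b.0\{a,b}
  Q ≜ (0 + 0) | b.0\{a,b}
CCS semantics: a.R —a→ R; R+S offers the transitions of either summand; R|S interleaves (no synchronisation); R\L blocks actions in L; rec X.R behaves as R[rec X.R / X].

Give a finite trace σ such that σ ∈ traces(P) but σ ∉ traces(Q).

a

P's transition system — 4 states:
  u0 = a.(0 + 0) | b.0\{a,b} has moves -a-> u1, -b-> u2
  u1 = (0 + 0) | b.0\{a,b} has moves -b-> u3
  u2 = a.(0 + 0) | 0\{a,b} has moves -a-> u3
  u3 = (0 + 0) | 0\{a,b} has moves (no moves)
Q's transition system — 2 states:
  v0 = (0 + 0) | b.0\{a,b} has moves -b-> v1
  v1 = (0 + 0) | 0\{a,b} has moves (no moves)
Executing a from P (initial set {u0}):
  [1] a ⇒ {u1}
  P completes σ.
Executing a from Q (initial set {v0}):
  [1] a ⇒ ∅  — Q cannot continue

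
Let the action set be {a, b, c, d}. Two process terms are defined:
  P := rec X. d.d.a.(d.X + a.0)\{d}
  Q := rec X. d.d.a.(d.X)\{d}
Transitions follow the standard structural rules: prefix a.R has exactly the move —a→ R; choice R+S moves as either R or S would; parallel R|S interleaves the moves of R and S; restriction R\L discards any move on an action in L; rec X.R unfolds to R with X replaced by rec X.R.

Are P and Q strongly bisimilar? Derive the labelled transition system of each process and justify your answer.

Reachable graph of P (5 states):
  p0 = rec X. d.d.a.(d.X + a.0)\{d} | —d→ p1
  p1 = d.a.(d.(rec X. d.d.a.(d.X + a.0)\{d}) + a.0)\{d} | —d→ p2
  p2 = a.(d.(rec X. d.d.a.(d.X + a.0)\{d}) + a.0)\{d} | —a→ p3
  p3 = (d.(rec X. d.d.a.(d.X + a.0)\{d}) + a.0)\{d} | —a→ p4
  p4 = 0\{d} | ·
Reachable graph of Q (4 states):
  q0 = rec X. d.d.a.(d.X)\{d} | —d→ q1
  q1 = d.a.(d.(rec X. d.d.a.(d.X)\{d}))\{d} | —d→ q2
  q2 = a.(d.(rec X. d.d.a.(d.X)\{d}))\{d} | —a→ q3
  q3 = (d.(rec X. d.d.a.(d.X)\{d}))\{d} | ·
Partition-refinement fixed point:
  B0 = {p0}
  B1 = {p1}
  B2 = {p2}
  B3 = {p3, q2}
  B4 = {p4, q3}
  B5 = {q0}
  B6 = {q1}
p0 ∈ B0, q0 ∈ B5 → different blocks

P ≁ Q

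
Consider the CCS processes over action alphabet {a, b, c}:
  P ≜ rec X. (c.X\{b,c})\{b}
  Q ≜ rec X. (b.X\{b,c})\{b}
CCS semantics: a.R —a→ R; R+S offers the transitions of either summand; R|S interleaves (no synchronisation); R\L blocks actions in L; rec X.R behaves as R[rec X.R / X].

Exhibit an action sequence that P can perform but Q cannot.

P's transition system — 2 states:
  u0 = rec X. (c.X\{b,c})\{b} ⊢ --c--▸ u1
  u1 = (rec X. (c.X\{b,c})\{b})\{b,c}\{b} ⊢ (no moves)
Q's transition system — 1 states:
  v0 = rec X. (b.X\{b,c})\{b} ⊢ (no moves)
Executing c from P (initial set {u0}):
  [1] c ⇒ {u1}
  ✓ P
Executing c from Q (initial set {v0}):
  [1] c ⇒ no successor for Q

c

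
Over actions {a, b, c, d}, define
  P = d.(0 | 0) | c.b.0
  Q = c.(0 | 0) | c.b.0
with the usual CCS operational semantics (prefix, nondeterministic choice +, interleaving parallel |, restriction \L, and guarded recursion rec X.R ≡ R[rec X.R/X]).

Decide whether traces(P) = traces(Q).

trace-distinct — witness ⟨d⟩

LTS(P): 6 reachable states
  p0 = d.(0 | 0) | c.b.0 has moves --c--▸ p1, --d--▸ p2
  p1 = d.(0 | 0) | b.0 has moves --b--▸ p3, --d--▸ p4
  p2 = 0 | 0 | c.b.0 has moves --c--▸ p4
  p3 = d.(0 | 0) | 0 has moves --d--▸ p5
  p4 = 0 | 0 | b.0 has moves --b--▸ p5
  p5 = 0 | 0 | 0 has moves ·
LTS(Q): 6 reachable states
  q0 = c.(0 | 0) | c.b.0 has moves --c--▸ q1, --c--▸ q2
  q1 = 0 | 0 | c.b.0 has moves --c--▸ q3
  q2 = c.(0 | 0) | b.0 has moves --b--▸ q4, --c--▸ q3
  q3 = 0 | 0 | b.0 has moves --b--▸ q5
  q4 = c.(0 | 0) | 0 has moves --c--▸ q5
  q5 = 0 | 0 | 0 has moves ·
Run σ = ⟨d⟩ on P: start {p0}
  after d @ step 1: {p2}
  ✓ P
Run σ = ⟨d⟩ on Q: start {q0}
  after d @ step 1: ∅  — Q cannot continue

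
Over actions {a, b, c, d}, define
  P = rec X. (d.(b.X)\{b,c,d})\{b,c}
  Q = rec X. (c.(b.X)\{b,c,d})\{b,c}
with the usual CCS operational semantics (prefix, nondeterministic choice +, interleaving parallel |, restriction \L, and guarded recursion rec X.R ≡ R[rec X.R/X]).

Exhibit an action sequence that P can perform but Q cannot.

LTS(P): 2 reachable states
  u0 = rec X. (d.(b.X)\{b,c,d})\{b,c} has moves ··d··> u1
  u1 = (b.(rec X. (d.(b.X)\{b,c,d})\{b,c}))\{b,c,d}\{b,c} has moves (no moves)
LTS(Q): 1 reachable states
  v0 = rec X. (c.(b.X)\{b,c,d})\{b,c} has moves (no moves)
Run σ = ⟨d⟩ on P: start {u0}
  step 1 (d): {u1}
  P completes σ.
Run σ = ⟨d⟩ on Q: start {v0}
  step 1 (d): ∅  — Q cannot continue

d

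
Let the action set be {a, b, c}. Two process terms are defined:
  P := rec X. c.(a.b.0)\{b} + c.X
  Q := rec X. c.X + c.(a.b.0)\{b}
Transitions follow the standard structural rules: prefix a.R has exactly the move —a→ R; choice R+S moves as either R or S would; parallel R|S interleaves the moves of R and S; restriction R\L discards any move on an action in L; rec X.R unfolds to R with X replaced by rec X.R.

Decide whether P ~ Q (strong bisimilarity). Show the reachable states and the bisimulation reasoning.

P ~ Q

Reachable graph of P (3 states):
  m0 = rec X. c.(a.b.0)\{b} + c.X → -c-> m0, -c-> m1
  m1 = (a.b.0)\{b} → -a-> m2
  m2 = (b.0)\{b} → ∅
Reachable graph of Q (3 states):
  n0 = rec X. c.X + c.(a.b.0)\{b} → -c-> n0, -c-> n1
  n1 = (a.b.0)\{b} → -a-> n2
  n2 = (b.0)\{b} → ∅
Partition-refinement fixed point:
  B0 = {m0, n0}
  B1 = {m1, n1}
  B2 = {m2, n2}
m0 ∈ B0, n0 ∈ B0 → same block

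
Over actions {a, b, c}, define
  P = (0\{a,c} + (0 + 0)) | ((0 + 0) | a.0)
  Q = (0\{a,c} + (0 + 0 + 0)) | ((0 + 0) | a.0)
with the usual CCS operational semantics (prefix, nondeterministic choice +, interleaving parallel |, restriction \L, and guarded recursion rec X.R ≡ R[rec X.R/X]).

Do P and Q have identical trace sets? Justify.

Reachable graph of P (2 states):
  u0 = (0\{a,c} + (0 + 0)) | ((0 + 0) | a.0) ⊢ =a=> u1
  u1 = (0\{a,c} + (0 + 0)) | ((0 + 0) | 0) ⊢ (no moves)
Reachable graph of Q (2 states):
  v0 = (0\{a,c} + (0 + 0 + 0)) | ((0 + 0) | a.0) ⊢ =a=> v1
  v1 = (0\{a,c} + (0 + 0 + 0)) | ((0 + 0) | 0) ⊢ (no moves)
Partition-refinement fixed point:
  B0 = {u0, v0}
  B1 = {u1, v1}
u0 ∈ B0, v0 ∈ B0 → same block
Bisimilar ⇒ trace-equivalent.

trace-equivalent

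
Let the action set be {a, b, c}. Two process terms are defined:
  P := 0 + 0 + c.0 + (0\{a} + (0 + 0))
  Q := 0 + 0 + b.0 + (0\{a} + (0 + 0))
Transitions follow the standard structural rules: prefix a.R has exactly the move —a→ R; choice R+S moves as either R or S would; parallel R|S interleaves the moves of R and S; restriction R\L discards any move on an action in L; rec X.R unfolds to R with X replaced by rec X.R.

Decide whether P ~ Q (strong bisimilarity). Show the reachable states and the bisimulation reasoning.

Reachable graph of P (2 states):
  s0 = 0 + 0 + c.0 + (0\{a} + (0 + 0)) has moves --c--▸ s1
  s1 = 0 has moves deadlocked
Reachable graph of Q (2 states):
  t0 = 0 + 0 + b.0 + (0\{a} + (0 + 0)) has moves --b--▸ t1
  t1 = 0 has moves deadlocked
Bisimilarity quotient blocks:
  B0 = {s0}
  B1 = {s1, t1}
  B2 = {t0}
s0 ∈ B0, t0 ∈ B2 → different blocks

not bisimilar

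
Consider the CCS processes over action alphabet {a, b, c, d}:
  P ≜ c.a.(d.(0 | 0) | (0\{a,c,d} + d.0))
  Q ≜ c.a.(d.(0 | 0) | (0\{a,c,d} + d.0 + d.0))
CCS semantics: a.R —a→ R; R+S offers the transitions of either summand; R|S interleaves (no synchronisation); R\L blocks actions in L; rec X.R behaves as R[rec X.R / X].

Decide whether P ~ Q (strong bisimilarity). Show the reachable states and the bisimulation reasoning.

P ~ Q

Reachable graph of P (6 states):
  p0 = c.a.(d.(0 | 0) | (0\{a,c,d} + d.0)) ⊢ --c--▸ p1
  p1 = a.(d.(0 | 0) | (0\{a,c,d} + d.0)) ⊢ --a--▸ p2
  p2 = d.(0 | 0) | (0\{a,c,d} + d.0) ⊢ --d--▸ p3, --d--▸ p4
  p3 = 0 | 0 | (0\{a,c,d} + d.0) ⊢ --d--▸ p5
  p4 = d.(0 | 0) | 0 ⊢ --d--▸ p5
  p5 = 0 | 0 | 0 ⊢ stopped
Reachable graph of Q (6 states):
  q0 = c.a.(d.(0 | 0) | (0\{a,c,d} + d.0 + d.0)) ⊢ --c--▸ q1
  q1 = a.(d.(0 | 0) | (0\{a,c,d} + d.0 + d.0)) ⊢ --a--▸ q2
  q2 = d.(0 | 0) | (0\{a,c,d} + d.0 + d.0) ⊢ --d--▸ q3, --d--▸ q4
  q3 = 0 | 0 | (0\{a,c,d} + d.0 + d.0) ⊢ --d--▸ q5
  q4 = d.(0 | 0) | 0 ⊢ --d--▸ q5
  q5 = 0 | 0 | 0 ⊢ stopped
Partition-refinement fixed point:
  B0 = {p0, q0}
  B1 = {p1, q1}
  B2 = {p2, q2}
  B3 = {p3, p4, q3, q4}
  B4 = {p5, q5}
p0 ∈ B0, q0 ∈ B0 → same block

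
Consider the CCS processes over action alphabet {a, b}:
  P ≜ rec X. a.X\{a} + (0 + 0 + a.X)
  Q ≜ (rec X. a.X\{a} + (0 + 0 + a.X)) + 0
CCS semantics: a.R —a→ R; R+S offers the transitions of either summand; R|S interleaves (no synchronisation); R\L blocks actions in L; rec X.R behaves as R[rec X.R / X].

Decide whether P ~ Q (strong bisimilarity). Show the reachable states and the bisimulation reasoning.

bisimilar

LTS(P): 2 reachable states
  m0 = rec X. a.X\{a} + (0 + 0 + a.X) | -a-> m0, -a-> m1
  m1 = (rec X. a.X\{a} + (0 + 0 + a.X))\{a} | deadlocked
LTS(Q): 3 reachable states
  n0 = (rec X. a.X\{a} + (0 + 0 + a.X)) + 0 | -a-> n1, -a-> n2
  n1 = (rec X. a.X\{a} + (0 + 0 + a.X))\{a} | deadlocked
  n2 = rec X. a.X\{a} + (0 + 0 + a.X) | -a-> n1, -a-> n2
Partition-refinement fixed point:
  B0 = {m0, n0, n2}
  B1 = {m1, n1}
m0 ∈ B0, n0 ∈ B0 → same block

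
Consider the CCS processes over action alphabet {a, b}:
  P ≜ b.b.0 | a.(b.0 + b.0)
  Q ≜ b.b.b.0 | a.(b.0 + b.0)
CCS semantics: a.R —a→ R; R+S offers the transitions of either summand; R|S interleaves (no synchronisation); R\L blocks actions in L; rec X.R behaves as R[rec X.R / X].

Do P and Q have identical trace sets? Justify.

NO — witness ⟨bbb⟩

LTS(P): 9 reachable states
  s0 = b.b.0 | a.(b.0 + b.0) → —a→ s1, —b→ s2
  s1 = b.b.0 | (b.0 + b.0) → —b→ s3, —b→ s4
  s2 = b.0 | a.(b.0 + b.0) → —a→ s3, —b→ s5
  s3 = b.0 | (b.0 + b.0) → —b→ s6, —b→ s7
  s4 = b.b.0 | 0 → —b→ s7
  s5 = 0 | a.(b.0 + b.0) → —a→ s6
  s6 = 0 | (b.0 + b.0) → —b→ s8
  s7 = b.0 | 0 → —b→ s8
  s8 = 0 | 0 → ∅
LTS(Q): 12 reachable states
  t0 = b.b.b.0 | a.(b.0 + b.0) → —a→ t1, —b→ t2
  t1 = b.b.b.0 | (b.0 + b.0) → —b→ t3, —b→ t4
  t2 = b.b.0 | a.(b.0 + b.0) → —a→ t3, —b→ t5
  t3 = b.b.0 | (b.0 + b.0) → —b→ t6, —b→ t7
  t4 = b.b.b.0 | 0 → —b→ t7
  t5 = b.0 | a.(b.0 + b.0) → —a→ t6, —b→ t8
  t6 = b.0 | (b.0 + b.0) → —b→ t10, —b→ t9
  t7 = b.b.0 | 0 → —b→ t10
  t8 = 0 | a.(b.0 + b.0) → —a→ t9
  t9 = 0 | (b.0 + b.0) → —b→ t11
  t10 = b.0 | 0 → —b→ t11
  t11 = 0 | 0 → ∅
Trace ⟨bbb⟩ through Q, begin at {t0}:
  after b @ step 1: {t2}
  after b @ step 2: {t5}
  after b @ step 3: {t8}
  ✓ Q
Trace ⟨bbb⟩ through P, begin at {s0}:
  after b @ step 1: {s2}
  after b @ step 2: {s5}
  after b @ step 3: ∅ (P stuck)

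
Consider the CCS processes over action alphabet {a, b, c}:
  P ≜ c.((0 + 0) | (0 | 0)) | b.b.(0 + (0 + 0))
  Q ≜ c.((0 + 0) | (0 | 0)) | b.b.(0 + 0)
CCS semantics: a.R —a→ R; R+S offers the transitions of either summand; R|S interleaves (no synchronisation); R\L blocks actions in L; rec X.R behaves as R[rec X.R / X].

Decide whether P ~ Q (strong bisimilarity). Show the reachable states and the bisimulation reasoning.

Reachable graph of P (6 states):
  m0 = c.((0 + 0) | (0 | 0)) | b.b.(0 + (0 + 0)) → -b-> m1, -c-> m2
  m1 = c.((0 + 0) | (0 | 0)) | b.(0 + (0 + 0)) → -b-> m3, -c-> m4
  m2 = (0 + 0) | (0 | 0) | b.b.(0 + (0 + 0)) → -b-> m4
  m3 = c.((0 + 0) | (0 | 0)) | (0 + (0 + 0)) → -c-> m5
  m4 = (0 + 0) | (0 | 0) | b.(0 + (0 + 0)) → -b-> m5
  m5 = (0 + 0) | (0 | 0) | (0 + (0 + 0)) → ·
Reachable graph of Q (6 states):
  n0 = c.((0 + 0) | (0 | 0)) | b.b.(0 + 0) → -b-> n1, -c-> n2
  n1 = c.((0 + 0) | (0 | 0)) | b.(0 + 0) → -b-> n3, -c-> n4
  n2 = (0 + 0) | (0 | 0) | b.b.(0 + 0) → -b-> n4
  n3 = c.((0 + 0) | (0 | 0)) | (0 + 0) → -c-> n5
  n4 = (0 + 0) | (0 | 0) | b.(0 + 0) → -b-> n5
  n5 = (0 + 0) | (0 | 0) | (0 + 0) → ·
Partition-refinement fixed point:
  B0 = {m0, n0}
  B1 = {m1, n1}
  B2 = {m4, n4}
  B3 = {m5, n5}
  B4 = {m3, n3}
  B5 = {m2, n2}
m0 ∈ B0, n0 ∈ B0 → same block

P ~ Q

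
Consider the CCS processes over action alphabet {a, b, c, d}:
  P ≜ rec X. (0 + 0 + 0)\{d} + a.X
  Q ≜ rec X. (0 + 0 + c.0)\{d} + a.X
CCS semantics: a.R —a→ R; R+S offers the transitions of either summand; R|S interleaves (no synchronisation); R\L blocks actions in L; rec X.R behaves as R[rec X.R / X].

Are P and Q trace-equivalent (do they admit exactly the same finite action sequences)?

LTS(P): 1 reachable states
  p0 = rec X. (0 + 0 + 0)\{d} + a.X ⊢ --a--▸ p0
LTS(Q): 2 reachable states
  q0 = rec X. (0 + 0 + c.0)\{d} + a.X ⊢ --a--▸ q0, --c--▸ q1
  q1 = 0\{d} ⊢ stopped
Run σ = ⟨c⟩ on Q: start {q0}
  [1] c ⇒ {q1}
  — Q admits the full trace.
Run σ = ⟨c⟩ on P: start {p0}
  [1] c ⇒ no successor for P

NO — witness ⟨c⟩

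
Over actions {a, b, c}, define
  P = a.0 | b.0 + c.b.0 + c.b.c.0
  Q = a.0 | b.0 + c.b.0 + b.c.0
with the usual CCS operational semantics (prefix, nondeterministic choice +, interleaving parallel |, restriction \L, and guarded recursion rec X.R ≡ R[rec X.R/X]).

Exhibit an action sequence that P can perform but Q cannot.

cbc

LTS(P): 8 reachable states
  m0 = a.0 | b.0 + c.b.0 + c.b.c.0 → =a=> m1, =b=> m2, =c=> m3, =c=> m4
  m1 = 0 | b.0 → =b=> m5
  m2 = a.0 | 0 → =a=> m5
  m3 = b.0 → =b=> m6
  m4 = b.c.0 → =b=> m7
  m5 = 0 | 0 → ∅
  m6 = 0 → ∅
  m7 = c.0 → =c=> m6
LTS(Q): 7 reachable states
  n0 = a.0 | b.0 + c.b.0 + b.c.0 → =a=> n1, =b=> n2, =b=> n3, =c=> n4
  n1 = 0 | b.0 → =b=> n5
  n2 = a.0 | 0 → =a=> n5
  n3 = c.0 → =c=> n6
  n4 = b.0 → =b=> n6
  n5 = 0 | 0 → ∅
  n6 = 0 → ∅
Executing cbc from P (initial set {m0}):
  [1] c ⇒ {m3, m4}
  [2] b ⇒ {m6, m7}
  [3] c ⇒ {m6}
  ✓ P
Executing cbc from Q (initial set {n0}):
  [1] c ⇒ {n4}
  [2] b ⇒ {n6}
  [3] c ⇒ no successor for Q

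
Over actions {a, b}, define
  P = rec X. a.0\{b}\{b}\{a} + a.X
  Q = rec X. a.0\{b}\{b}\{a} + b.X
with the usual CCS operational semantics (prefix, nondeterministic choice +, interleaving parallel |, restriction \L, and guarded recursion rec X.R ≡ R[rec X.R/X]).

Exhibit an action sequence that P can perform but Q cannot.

aa

LTS(P): 2 reachable states
  m0 = rec X. a.0\{b}\{b}\{a} + a.X ⊢ —a→ m0, —a→ m1
  m1 = 0\{b}\{b}\{a} ⊢ deadlocked
LTS(Q): 2 reachable states
  n0 = rec X. a.0\{b}\{b}\{a} + b.X ⊢ —a→ n1, —b→ n0
  n1 = 0\{b}\{b}\{a} ⊢ deadlocked
Trace ⟨aa⟩ through P, begin at {m0}:
  [1] a ⇒ {m0, m1}
  [2] a ⇒ {m0, m1}
  — P admits the full trace.
Trace ⟨aa⟩ through Q, begin at {n0}:
  [1] a ⇒ {n1}
  [2] a ⇒ ∅ (Q stuck)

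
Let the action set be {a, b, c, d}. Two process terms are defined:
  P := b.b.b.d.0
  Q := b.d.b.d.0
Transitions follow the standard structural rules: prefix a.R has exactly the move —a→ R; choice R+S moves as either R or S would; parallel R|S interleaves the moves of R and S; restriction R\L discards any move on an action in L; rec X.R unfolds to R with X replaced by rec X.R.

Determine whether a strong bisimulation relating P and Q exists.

Reachable graph of P (5 states):
  u0 = b.b.b.d.0 :: —b→ u1
  u1 = b.b.d.0 :: —b→ u2
  u2 = b.d.0 :: —b→ u3
  u3 = d.0 :: —d→ u4
  u4 = 0 :: ·
Reachable graph of Q (5 states):
  v0 = b.d.b.d.0 :: —b→ v1
  v1 = d.b.d.0 :: —d→ v2
  v2 = b.d.0 :: —b→ v3
  v3 = d.0 :: —d→ v4
  v4 = 0 :: ·
Partition-refinement fixed point:
  B0 = {u0}
  B1 = {u1}
  B2 = {u2, v2}
  B3 = {u3, v3}
  B4 = {u4, v4}
  B5 = {v0}
  B6 = {v1}
u0 ∈ B0, v0 ∈ B5 → different blocks

P ≁ Q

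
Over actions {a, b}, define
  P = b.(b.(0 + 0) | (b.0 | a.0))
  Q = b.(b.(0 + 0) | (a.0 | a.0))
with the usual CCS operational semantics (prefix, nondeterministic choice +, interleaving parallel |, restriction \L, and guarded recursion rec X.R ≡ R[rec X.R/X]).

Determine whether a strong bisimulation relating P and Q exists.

not bisimilar

P's transition system — 9 states:
  p0 = b.(b.(0 + 0) | (b.0 | a.0)) → =b=> p1
  p1 = b.(0 + 0) | (b.0 | a.0) → =a=> p2, =b=> p3, =b=> p4
  p2 = b.(0 + 0) | (b.0 | 0) → =b=> p5, =b=> p6
  p3 = (0 + 0) | (b.0 | a.0) → =a=> p5, =b=> p7
  p4 = b.(0 + 0) | (0 | a.0) → =a=> p6, =b=> p7
  p5 = (0 + 0) | (b.0 | 0) → =b=> p8
  p6 = b.(0 + 0) | (0 | 0) → =b=> p8
  p7 = (0 + 0) | (0 | a.0) → =a=> p8
  p8 = (0 + 0) | (0 | 0) → ·
Q's transition system — 9 states:
  q0 = b.(b.(0 + 0) | (a.0 | a.0)) → =b=> q1
  q1 = b.(0 + 0) | (a.0 | a.0) → =a=> q2, =a=> q3, =b=> q4
  q2 = b.(0 + 0) | (0 | a.0) → =a=> q5, =b=> q6
  q3 = b.(0 + 0) | (a.0 | 0) → =a=> q5, =b=> q7
  q4 = (0 + 0) | (a.0 | a.0) → =a=> q6, =a=> q7
  q5 = b.(0 + 0) | (0 | 0) → =b=> q8
  q6 = (0 + 0) | (0 | a.0) → =a=> q8
  q7 = (0 + 0) | (a.0 | 0) → =a=> q8
  q8 = (0 + 0) | (0 | 0) → ·
Partition-refinement fixed point:
  B0 = {p0}
  B1 = {p1}
  B2 = {p2}
  B3 = {p5, p6, q5}
  B4 = {p8, q8}
  B5 = {p3, p4, q2, q3}
  B6 = {p7, q6, q7}
  B7 = {q0}
  B8 = {q1}
  B9 = {q4}
p0 ∈ B0, q0 ∈ B7 → different blocks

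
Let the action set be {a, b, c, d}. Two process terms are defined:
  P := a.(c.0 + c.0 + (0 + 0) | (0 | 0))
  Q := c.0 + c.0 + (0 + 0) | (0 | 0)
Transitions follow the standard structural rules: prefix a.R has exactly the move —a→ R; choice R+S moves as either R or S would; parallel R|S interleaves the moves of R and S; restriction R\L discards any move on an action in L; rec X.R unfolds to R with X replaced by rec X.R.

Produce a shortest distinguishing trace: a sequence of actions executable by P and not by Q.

Reachable graph of P (3 states):
  s0 = a.(c.0 + c.0 + (0 + 0) | (0 | 0)) | =a=> s1
  s1 = c.0 + c.0 + (0 + 0) | (0 | 0) | =c=> s2
  s2 = 0 | ·
Reachable graph of Q (2 states):
  t0 = c.0 + c.0 + (0 + 0) | (0 | 0) | =c=> t1
  t1 = 0 | ·
Run σ = ⟨a⟩ on P: start {s0}
  after a @ step 1: {s1}
  — P admits the full trace.
Run σ = ⟨a⟩ on Q: start {t0}
  after a @ step 1: no successor for Q

a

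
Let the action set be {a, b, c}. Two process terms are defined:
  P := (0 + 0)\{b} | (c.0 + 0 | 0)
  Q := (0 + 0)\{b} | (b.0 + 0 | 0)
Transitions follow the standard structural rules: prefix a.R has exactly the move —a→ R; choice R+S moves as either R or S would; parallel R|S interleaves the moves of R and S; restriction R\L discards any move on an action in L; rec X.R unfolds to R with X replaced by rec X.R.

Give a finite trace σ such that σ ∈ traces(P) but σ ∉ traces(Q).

Reachable graph of P (2 states):
  m0 = (0 + 0)\{b} | (c.0 + 0 | 0) → —c→ m1
  m1 = (0 + 0)\{b} | 0 → ·
Reachable graph of Q (2 states):
  n0 = (0 + 0)\{b} | (b.0 + 0 | 0) → —b→ n1
  n1 = (0 + 0)\{b} | 0 → ·
Executing c from P (initial set {m0}):
  step 1 (c): {m1}
  — P admits the full trace.
Executing c from Q (initial set {n0}):
  step 1 (c): ∅  — Q cannot continue

c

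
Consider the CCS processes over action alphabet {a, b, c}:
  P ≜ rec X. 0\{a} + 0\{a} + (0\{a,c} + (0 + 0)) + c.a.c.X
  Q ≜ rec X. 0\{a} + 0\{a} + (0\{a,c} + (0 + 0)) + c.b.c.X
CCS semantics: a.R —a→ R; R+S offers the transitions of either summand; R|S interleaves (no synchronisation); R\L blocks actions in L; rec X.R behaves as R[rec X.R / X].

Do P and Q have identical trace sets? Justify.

Reachable graph of P (3 states):
  s0 = rec X. 0\{a} + 0\{a} + (0\{a,c} + (0 + 0)) + c.a.c.X has moves =c=> s1
  s1 = a.c.(rec X. 0\{a} + 0\{a} + (0\{a,c} + (0 + 0)) + c.a.c.X) has moves =a=> s2
  s2 = c.(rec X. 0\{a} + 0\{a} + (0\{a,c} + (0 + 0)) + c.a.c.X) has moves =c=> s0
Reachable graph of Q (3 states):
  t0 = rec X. 0\{a} + 0\{a} + (0\{a,c} + (0 + 0)) + c.b.c.X has moves =c=> t1
  t1 = b.c.(rec X. 0\{a} + 0\{a} + (0\{a,c} + (0 + 0)) + c.b.c.X) has moves =b=> t2
  t2 = c.(rec X. 0\{a} + 0\{a} + (0\{a,c} + (0 + 0)) + c.b.c.X) has moves =c=> t0
Trace ⟨ca⟩ through P, begin at {s0}:
  after c @ step 1: {s1}
  after a @ step 2: {s2}
  ✓ P
Trace ⟨ca⟩ through Q, begin at {t0}:
  after c @ step 1: {t1}
  after a @ step 2: no successor for Q

trace-distinct — witness ⟨ca⟩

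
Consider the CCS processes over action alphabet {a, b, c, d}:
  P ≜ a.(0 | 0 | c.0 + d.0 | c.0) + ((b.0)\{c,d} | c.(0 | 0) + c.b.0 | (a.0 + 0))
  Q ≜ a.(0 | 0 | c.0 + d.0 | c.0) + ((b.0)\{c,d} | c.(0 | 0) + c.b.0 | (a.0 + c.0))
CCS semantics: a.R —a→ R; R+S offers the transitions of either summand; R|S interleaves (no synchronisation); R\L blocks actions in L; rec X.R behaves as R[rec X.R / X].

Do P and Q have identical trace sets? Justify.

NO — witness ⟨cc⟩

Reachable graph of P (13 states):
  u0 = a.(0 | 0 | c.0 + d.0 | c.0) + ((b.0)\{c,d} | c.(0 | 0) + c.b.0 | (a.0 + 0)) → ··a··> u1, ··a··> u2, ··b··> u3, ··c··> u4, ··c··> u5
  u1 = 0 | 0 | c.0 + d.0 | c.0 → ··c··> u6, ··c··> u7, ··d··> u8
  u2 = c.b.0 | 0 → ··c··> u9
  u3 = 0\{c,d} | c.(0 | 0) → ··c··> u10
  u4 = (b.0)\{c,d} | (0 | 0) → ··b··> u10
  u5 = b.0 | (a.0 + 0) → ··a··> u9, ··b··> u11
  u6 = 0 | 0 | 0 → ·
  u7 = d.0 | 0 → ··d··> u12
  u8 = 0 | c.0 → ··c··> u12
  u9 = b.0 | 0 → ··b··> u12
  u10 = 0\{c,d} | (0 | 0) → ·
  u11 = 0 | (a.0 + 0) → ··a··> u12
  u12 = 0 | 0 → ·
Reachable graph of Q (13 states):
  v0 = a.(0 | 0 | c.0 + d.0 | c.0) + ((b.0)\{c,d} | c.(0 | 0) + c.b.0 | (a.0 + c.0)) → ··a··> v1, ··a··> v2, ··b··> v3, ··c··> v2, ··c··> v4, ··c··> v5
  v1 = 0 | 0 | c.0 + d.0 | c.0 → ··c··> v6, ··c··> v7, ··d··> v8
  v2 = c.b.0 | 0 → ··c··> v9
  v3 = 0\{c,d} | c.(0 | 0) → ··c··> v10
  v4 = (b.0)\{c,d} | (0 | 0) → ··b··> v10
  v5 = b.0 | (a.0 + c.0) → ··a··> v9, ··b··> v11, ··c··> v9
  v6 = 0 | 0 | 0 → ·
  v7 = d.0 | 0 → ··d··> v12
  v8 = 0 | c.0 → ··c··> v12
  v9 = b.0 | 0 → ··b··> v12
  v10 = 0\{c,d} | (0 | 0) → ·
  v11 = 0 | (a.0 + c.0) → ··a··> v12, ··c··> v12
  v12 = 0 | 0 → ·
Trace ⟨cc⟩ through Q, begin at {v0}:
  after c @ step 1: {v2, v4, v5}
  after c @ step 2: {v9}
  ✓ Q
Trace ⟨cc⟩ through P, begin at {u0}:
  after c @ step 1: {u4, u5}
  after c @ step 2: ∅ (P stuck)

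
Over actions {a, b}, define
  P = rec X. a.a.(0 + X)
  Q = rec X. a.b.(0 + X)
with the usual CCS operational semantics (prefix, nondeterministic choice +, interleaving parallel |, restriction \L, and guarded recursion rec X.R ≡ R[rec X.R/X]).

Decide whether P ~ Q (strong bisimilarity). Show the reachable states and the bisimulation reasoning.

not bisimilar

Reachable graph of P (3 states):
  s0 = rec X. a.a.(0 + X) ⊢ —a→ s1
  s1 = a.(0 + (rec X. a.a.(0 + X))) ⊢ —a→ s2
  s2 = 0 + (rec X. a.a.(0 + X)) ⊢ —a→ s1
Reachable graph of Q (3 states):
  t0 = rec X. a.b.(0 + X) ⊢ —a→ t1
  t1 = b.(0 + (rec X. a.b.(0 + X))) ⊢ —b→ t2
  t2 = 0 + (rec X. a.b.(0 + X)) ⊢ —a→ t1
Partition-refinement fixed point:
  B0 = {s0, s1, s2}
  B1 = {t0, t2}
  B2 = {t1}
s0 ∈ B0, t0 ∈ B1 → different blocks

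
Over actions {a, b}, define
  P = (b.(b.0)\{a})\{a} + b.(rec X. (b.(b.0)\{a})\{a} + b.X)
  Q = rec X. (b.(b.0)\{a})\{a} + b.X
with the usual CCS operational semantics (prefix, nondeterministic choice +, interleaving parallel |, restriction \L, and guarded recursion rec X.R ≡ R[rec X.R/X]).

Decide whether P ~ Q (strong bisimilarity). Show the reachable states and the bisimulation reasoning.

LTS(P): 4 reachable states
  m0 = (b.(b.0)\{a})\{a} + b.(rec X. (b.(b.0)\{a})\{a} + b.X) :: —b→ m1, —b→ m2
  m1 = (b.0)\{a}\{a} :: —b→ m3
  m2 = rec X. (b.(b.0)\{a})\{a} + b.X :: —b→ m1, —b→ m2
  m3 = 0\{a}\{a} :: stopped
LTS(Q): 3 reachable states
  n0 = rec X. (b.(b.0)\{a})\{a} + b.X :: —b→ n0, —b→ n1
  n1 = (b.0)\{a}\{a} :: —b→ n2
  n2 = 0\{a}\{a} :: stopped
Partition-refinement fixed point:
  B0 = {m0, m2, n0}
  B1 = {m1, n1}
  B2 = {m3, n2}
m0 ∈ B0, n0 ∈ B0 → same block

P ~ Q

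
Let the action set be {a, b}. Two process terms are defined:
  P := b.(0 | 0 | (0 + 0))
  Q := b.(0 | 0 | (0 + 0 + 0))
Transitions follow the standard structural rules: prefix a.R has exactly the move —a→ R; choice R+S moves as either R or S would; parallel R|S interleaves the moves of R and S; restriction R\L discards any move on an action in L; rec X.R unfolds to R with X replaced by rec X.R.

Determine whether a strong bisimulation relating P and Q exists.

YES

Reachable graph of P (2 states):
  m0 = b.(0 | 0 | (0 + 0)) → --b--▸ m1
  m1 = 0 | 0 | (0 + 0) → ∅
Reachable graph of Q (2 states):
  n0 = b.(0 | 0 | (0 + 0 + 0)) → --b--▸ n1
  n1 = 0 | 0 | (0 + 0 + 0) → ∅
Partition-refinement fixed point:
  B0 = {m0, n0}
  B1 = {m1, n1}
m0 ∈ B0, n0 ∈ B0 → same block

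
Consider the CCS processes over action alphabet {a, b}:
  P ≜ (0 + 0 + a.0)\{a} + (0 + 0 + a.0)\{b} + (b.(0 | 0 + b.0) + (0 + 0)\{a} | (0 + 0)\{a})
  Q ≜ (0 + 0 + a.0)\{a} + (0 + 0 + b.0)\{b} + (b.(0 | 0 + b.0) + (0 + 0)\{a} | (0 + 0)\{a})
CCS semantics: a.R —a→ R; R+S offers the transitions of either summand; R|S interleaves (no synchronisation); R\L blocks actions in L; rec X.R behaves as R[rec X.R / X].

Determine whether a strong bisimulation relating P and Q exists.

NO

LTS(P): 4 reachable states
  p0 = (0 + 0 + a.0)\{a} + (0 + 0 + a.0)\{b} + (b.(0 | 0 + b.0) + (0 + 0)\{a} | (0 + 0)\{a}) has moves --a--▸ p1, --b--▸ p2
  p1 = 0\{b} has moves ·
  p2 = 0 | 0 + b.0 has moves --b--▸ p3
  p3 = 0 has moves ·
LTS(Q): 3 reachable states
  q0 = (0 + 0 + a.0)\{a} + (0 + 0 + b.0)\{b} + (b.(0 | 0 + b.0) + (0 + 0)\{a} | (0 + 0)\{a}) has moves --b--▸ q1
  q1 = 0 | 0 + b.0 has moves --b--▸ q2
  q2 = 0 has moves ·
Coarsest stable partition (strong bisimilarity classes):
  B0 = {p0}
  B1 = {p1, p3, q2}
  B2 = {p2, q1}
  B3 = {q0}
p0 ∈ B0, q0 ∈ B3 → different blocks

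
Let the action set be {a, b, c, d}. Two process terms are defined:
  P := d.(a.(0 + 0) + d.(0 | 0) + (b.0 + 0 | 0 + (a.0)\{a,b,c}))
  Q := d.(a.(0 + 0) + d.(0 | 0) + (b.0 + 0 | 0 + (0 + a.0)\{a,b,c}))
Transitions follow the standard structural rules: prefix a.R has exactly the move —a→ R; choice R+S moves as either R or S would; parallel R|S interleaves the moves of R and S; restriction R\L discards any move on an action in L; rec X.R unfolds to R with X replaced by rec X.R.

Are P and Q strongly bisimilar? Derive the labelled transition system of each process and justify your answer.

YES

Reachable graph of P (5 states):
  p0 = d.(a.(0 + 0) + d.(0 | 0) + (b.0 + 0 | 0 + (a.0)\{a,b,c})) | --d--▸ p1
  p1 = a.(0 + 0) + d.(0 | 0) + (b.0 + 0 | 0 + (a.0)\{a,b,c}) | --a--▸ p2, --b--▸ p3, --d--▸ p4
  p2 = 0 + 0 | ·
  p3 = 0 | ·
  p4 = 0 | 0 | ·
Reachable graph of Q (5 states):
  q0 = d.(a.(0 + 0) + d.(0 | 0) + (b.0 + 0 | 0 + (0 + a.0)\{a,b,c})) | --d--▸ q1
  q1 = a.(0 + 0) + d.(0 | 0) + (b.0 + 0 | 0 + (0 + a.0)\{a,b,c}) | --a--▸ q2, --b--▸ q3, --d--▸ q4
  q2 = 0 + 0 | ·
  q3 = 0 | ·
  q4 = 0 | 0 | ·
Coarsest stable partition (strong bisimilarity classes):
  B0 = {p0, q0}
  B1 = {p1, q1}
  B2 = {p2, p3, p4, q2, q3, q4}
p0 ∈ B0, q0 ∈ B0 → same block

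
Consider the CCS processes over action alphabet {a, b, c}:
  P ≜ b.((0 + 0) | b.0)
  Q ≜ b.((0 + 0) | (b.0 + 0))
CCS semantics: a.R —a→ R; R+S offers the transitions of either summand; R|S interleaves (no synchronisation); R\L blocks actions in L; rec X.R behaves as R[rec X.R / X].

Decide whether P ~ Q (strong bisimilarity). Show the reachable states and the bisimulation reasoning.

P ~ Q

LTS(P): 3 reachable states
  s0 = b.((0 + 0) | b.0) has moves --b--▸ s1
  s1 = (0 + 0) | b.0 has moves --b--▸ s2
  s2 = (0 + 0) | 0 has moves ∅
LTS(Q): 3 reachable states
  t0 = b.((0 + 0) | (b.0 + 0)) has moves --b--▸ t1
  t1 = (0 + 0) | (b.0 + 0) has moves --b--▸ t2
  t2 = (0 + 0) | 0 has moves ∅
Bisimilarity quotient blocks:
  B0 = {s0, t0}
  B1 = {s1, t1}
  B2 = {s2, t2}
s0 ∈ B0, t0 ∈ B0 → same block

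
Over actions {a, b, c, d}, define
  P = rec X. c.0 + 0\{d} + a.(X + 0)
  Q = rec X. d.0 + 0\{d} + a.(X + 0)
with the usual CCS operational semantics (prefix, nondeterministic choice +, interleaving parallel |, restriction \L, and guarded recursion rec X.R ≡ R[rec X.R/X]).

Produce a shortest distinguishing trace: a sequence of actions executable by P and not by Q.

c

LTS(P): 3 reachable states
  p0 = rec X. c.0 + 0\{d} + a.(X + 0) → --a--▸ p1, --c--▸ p2
  p1 = (rec X. c.0 + 0\{d} + a.(X + 0)) + 0 → --a--▸ p1, --c--▸ p2
  p2 = 0 → ∅
LTS(Q): 3 reachable states
  q0 = rec X. d.0 + 0\{d} + a.(X + 0) → --a--▸ q1, --d--▸ q2
  q1 = (rec X. d.0 + 0\{d} + a.(X + 0)) + 0 → --a--▸ q1, --d--▸ q2
  q2 = 0 → ∅
Trace ⟨c⟩ through P, begin at {p0}:
  step 1 (c): {p2}
  P completes σ.
Trace ⟨c⟩ through Q, begin at {q0}:
  step 1 (c): no successor for Q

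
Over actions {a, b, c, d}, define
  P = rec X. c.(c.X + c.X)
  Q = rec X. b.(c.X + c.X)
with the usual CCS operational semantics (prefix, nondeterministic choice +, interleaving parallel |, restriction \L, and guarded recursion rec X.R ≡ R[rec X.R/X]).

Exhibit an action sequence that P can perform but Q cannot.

Reachable graph of P (2 states):
  p0 = rec X. c.(c.X + c.X) has moves =c=> p1
  p1 = c.(rec X. c.(c.X + c.X)) + c.(rec X. c.(c.X + c.X)) has moves =c=> p0
Reachable graph of Q (2 states):
  q0 = rec X. b.(c.X + c.X) has moves =b=> q1
  q1 = c.(rec X. b.(c.X + c.X)) + c.(rec X. b.(c.X + c.X)) has moves =c=> q0
Executing c from P (initial set {p0}):
  after c @ step 1: {p1}
  P completes σ.
Executing c from Q (initial set {q0}):
  after c @ step 1: no successor for Q

c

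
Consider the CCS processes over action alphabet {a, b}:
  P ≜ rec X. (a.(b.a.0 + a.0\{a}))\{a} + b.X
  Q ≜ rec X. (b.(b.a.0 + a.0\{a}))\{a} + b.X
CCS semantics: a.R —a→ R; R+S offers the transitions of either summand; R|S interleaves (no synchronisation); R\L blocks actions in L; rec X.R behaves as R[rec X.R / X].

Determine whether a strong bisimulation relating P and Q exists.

P's transition system — 1 states:
  u0 = rec X. (a.(b.a.0 + a.0\{a}))\{a} + b.X :: -b-> u0
Q's transition system — 3 states:
  v0 = rec X. (b.(b.a.0 + a.0\{a}))\{a} + b.X :: -b-> v0, -b-> v1
  v1 = (b.a.0 + a.0\{a})\{a} :: -b-> v2
  v2 = (a.0)\{a} :: ·
Partition-refinement fixed point:
  B0 = {u0}
  B1 = {v0}
  B2 = {v1}
  B3 = {v2}
u0 ∈ B0, v0 ∈ B1 → different blocks

P ≁ Q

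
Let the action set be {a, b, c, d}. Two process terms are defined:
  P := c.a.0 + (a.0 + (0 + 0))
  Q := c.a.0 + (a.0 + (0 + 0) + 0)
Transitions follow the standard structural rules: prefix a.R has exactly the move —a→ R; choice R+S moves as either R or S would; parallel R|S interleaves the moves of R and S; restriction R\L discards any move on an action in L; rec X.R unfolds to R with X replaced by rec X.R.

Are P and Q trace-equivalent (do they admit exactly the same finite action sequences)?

Reachable graph of P (3 states):
  s0 = c.a.0 + (a.0 + (0 + 0)) → -a-> s1, -c-> s2
  s1 = 0 → (no moves)
  s2 = a.0 → -a-> s1
Reachable graph of Q (3 states):
  t0 = c.a.0 + (a.0 + (0 + 0) + 0) → -a-> t1, -c-> t2
  t1 = 0 → (no moves)
  t2 = a.0 → -a-> t1
Coarsest stable partition (strong bisimilarity classes):
  B0 = {s0, t0}
  B1 = {s1, t1}
  B2 = {s2, t2}
s0 ∈ B0, t0 ∈ B0 → same block
Bisimilar ⇒ trace-equivalent.

traces(P) = traces(Q)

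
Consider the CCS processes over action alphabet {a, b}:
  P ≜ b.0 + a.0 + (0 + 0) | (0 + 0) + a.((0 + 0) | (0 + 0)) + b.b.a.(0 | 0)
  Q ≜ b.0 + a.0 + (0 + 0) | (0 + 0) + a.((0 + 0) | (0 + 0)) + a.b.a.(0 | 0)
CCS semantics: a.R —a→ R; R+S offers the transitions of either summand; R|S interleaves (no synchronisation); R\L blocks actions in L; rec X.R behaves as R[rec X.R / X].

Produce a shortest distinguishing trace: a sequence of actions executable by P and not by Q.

bb

Reachable graph of P (6 states):
  s0 = b.0 + a.0 + (0 + 0) | (0 + 0) + a.((0 + 0) | (0 + 0)) + b.b.a.(0 | 0) → ··a··> s1, ··a··> s2, ··b··> s2, ··b··> s3
  s1 = (0 + 0) | (0 + 0) → stopped
  s2 = 0 → stopped
  s3 = b.a.(0 | 0) → ··b··> s4
  s4 = a.(0 | 0) → ··a··> s5
  s5 = 0 | 0 → stopped
Reachable graph of Q (6 states):
  t0 = b.0 + a.0 + (0 + 0) | (0 + 0) + a.((0 + 0) | (0 + 0)) + a.b.a.(0 | 0) → ··a··> t1, ··a··> t2, ··a··> t3, ··b··> t2
  t1 = (0 + 0) | (0 + 0) → stopped
  t2 = 0 → stopped
  t3 = b.a.(0 | 0) → ··b··> t4
  t4 = a.(0 | 0) → ··a··> t5
  t5 = 0 | 0 → stopped
Trace ⟨bb⟩ through P, begin at {s0}:
  [1] b ⇒ {s2, s3}
  [2] b ⇒ {s4}
  — P admits the full trace.
Trace ⟨bb⟩ through Q, begin at {t0}:
  [1] b ⇒ {t2}
  [2] b ⇒ ∅  — Q cannot continue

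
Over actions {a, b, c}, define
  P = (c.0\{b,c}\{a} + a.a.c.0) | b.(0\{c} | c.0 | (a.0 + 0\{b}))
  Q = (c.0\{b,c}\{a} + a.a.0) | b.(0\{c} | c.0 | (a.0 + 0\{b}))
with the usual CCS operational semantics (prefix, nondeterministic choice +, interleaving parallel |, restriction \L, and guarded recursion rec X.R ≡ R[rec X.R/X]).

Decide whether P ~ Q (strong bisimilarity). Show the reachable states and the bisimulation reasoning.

P's transition system — 25 states:
  p0 = (c.0\{b,c}\{a} + a.a.c.0) | b.(0\{c} | c.0 | (a.0 + 0\{b})) | --a--▸ p1, --b--▸ p2, --c--▸ p3
  p1 = a.c.0 | b.(0\{c} | c.0 | (a.0 + 0\{b})) | --a--▸ p4, --b--▸ p5
  p2 = (c.0\{b,c}\{a} + a.a.c.0) | (0\{c} | c.0 | (a.0 + 0\{b})) | --a--▸ p5, --a--▸ p6, --c--▸ p7, --c--▸ p8
  p3 = 0\{b,c}\{a} | b.(0\{c} | c.0 | (a.0 + 0\{b})) | --b--▸ p8
  p4 = c.0 | b.(0\{c} | c.0 | (a.0 + 0\{b})) | --b--▸ p9, --c--▸ p10
  p5 = a.c.0 | (0\{c} | c.0 | (a.0 + 0\{b})) | --a--▸ p11, --a--▸ p9, --c--▸ p12
  p6 = (c.0\{b,c}\{a} + a.a.c.0) | (0\{c} | c.0 | 0) | --a--▸ p11, --c--▸ p13, --c--▸ p14
  p7 = (c.0\{b,c}\{a} + a.a.c.0) | (0\{c} | 0 | (a.0 + 0\{b})) | --a--▸ p12, --a--▸ p13, --c--▸ p15
  p8 = 0\{b,c}\{a} | (0\{c} | c.0 | (a.0 + 0\{b})) | --a--▸ p14, --c--▸ p15
  p9 = c.0 | (0\{c} | c.0 | (a.0 + 0\{b})) | --a--▸ p16, --c--▸ p17, --c--▸ p18
  p10 = 0 | b.(0\{c} | c.0 | (a.0 + 0\{b})) | --b--▸ p17
  p11 = a.c.0 | (0\{c} | c.0 | 0) | --a--▸ p16, --c--▸ p19
  p12 = a.c.0 | (0\{c} | 0 | (a.0 + 0\{b})) | --a--▸ p18, --a--▸ p19
  p13 = (c.0\{b,c}\{a} + a.a.c.0) | (0\{c} | 0 | 0) | --a--▸ p19, --c--▸ p20
  p14 = 0\{b,c}\{a} | (0\{c} | c.0 | 0) | --c--▸ p20
  p15 = 0\{b,c}\{a} | (0\{c} | 0 | (a.0 + 0\{b})) | --a--▸ p20
  p16 = c.0 | (0\{c} | c.0 | 0) | --c--▸ p21, --c--▸ p22
  p17 = 0 | (0\{c} | c.0 | (a.0 + 0\{b})) | --a--▸ p21, --c--▸ p23
  p18 = c.0 | (0\{c} | 0 | (a.0 + 0\{b})) | --a--▸ p22, --c--▸ p23
  p19 = a.c.0 | (0\{c} | 0 | 0) | --a--▸ p22
  p20 = 0\{b,c}\{a} | (0\{c} | 0 | 0) | (no moves)
  p21 = 0 | (0\{c} | c.0 | 0) | --c--▸ p24
  p22 = c.0 | (0\{c} | 0 | 0) | --c--▸ p24
  p23 = 0 | (0\{c} | 0 | (a.0 + 0\{b})) | --a--▸ p24
  p24 = 0 | (0\{c} | 0 | 0) | (no moves)
Q's transition system — 20 states:
  q0 = (c.0\{b,c}\{a} + a.a.0) | b.(0\{c} | c.0 | (a.0 + 0\{b})) | --a--▸ q1, --b--▸ q2, --c--▸ q3
  q1 = a.0 | b.(0\{c} | c.0 | (a.0 + 0\{b})) | --a--▸ q4, --b--▸ q5
  q2 = (c.0\{b,c}\{a} + a.a.0) | (0\{c} | c.0 | (a.0 + 0\{b})) | --a--▸ q5, --a--▸ q6, --c--▸ q7, --c--▸ q8
  q3 = 0\{b,c}\{a} | b.(0\{c} | c.0 | (a.0 + 0\{b})) | --b--▸ q8
  q4 = 0 | b.(0\{c} | c.0 | (a.0 + 0\{b})) | --b--▸ q9
  q5 = a.0 | (0\{c} | c.0 | (a.0 + 0\{b})) | --a--▸ q10, --a--▸ q9, --c--▸ q11
  q6 = (c.0\{b,c}\{a} + a.a.0) | (0\{c} | c.0 | 0) | --a--▸ q10, --c--▸ q12, --c--▸ q13
  q7 = (c.0\{b,c}\{a} + a.a.0) | (0\{c} | 0 | (a.0 + 0\{b})) | --a--▸ q11, --a--▸ q12, --c--▸ q14
  q8 = 0\{b,c}\{a} | (0\{c} | c.0 | (a.0 + 0\{b})) | --a--▸ q13, --c--▸ q14
  q9 = 0 | (0\{c} | c.0 | (a.0 + 0\{b})) | --a--▸ q15, --c--▸ q16
  q10 = a.0 | (0\{c} | c.0 | 0) | --a--▸ q15, --c--▸ q17
  q11 = a.0 | (0\{c} | 0 | (a.0 + 0\{b})) | --a--▸ q16, --a--▸ q17
  q12 = (c.0\{b,c}\{a} + a.a.0) | (0\{c} | 0 | 0) | --a--▸ q17, --c--▸ q18
  q13 = 0\{b,c}\{a} | (0\{c} | c.0 | 0) | --c--▸ q18
  q14 = 0\{b,c}\{a} | (0\{c} | 0 | (a.0 + 0\{b})) | --a--▸ q18
  q15 = 0 | (0\{c} | c.0 | 0) | --c--▸ q19
  q16 = 0 | (0\{c} | 0 | (a.0 + 0\{b})) | --a--▸ q19
  q17 = a.0 | (0\{c} | 0 | 0) | --a--▸ q19
  q18 = 0\{b,c}\{a} | (0\{c} | 0 | 0) | (no moves)
  q19 = 0 | (0\{c} | 0 | 0) | (no moves)
Bisimilarity quotient blocks:
  B0 = {p0}
  B1 = {p2}
  B2 = {p7}
  B3 = {p13}
  B4 = {p19}
  B5 = {p14, p21, p22, q13, q15}
  B6 = {p20, p24, q18, q19}
  B7 = {p12}
  B8 = {p17, p18, p8, q10, q8, q9}
  B9 = {p15, p23, q14, q16, q17}
  B10 = {p6}
  B11 = {p11}
  B12 = {p16}
  B13 = {p5}
  B14 = {p9}
  B15 = {p1}
  B16 = {p4}
  B17 = {p10, p3, q3, q4}
  B18 = {q0}
  B19 = {q2}
  B20 = {q6}
  B21 = {q12}
  B22 = {q5}
  B23 = {q11}
  B24 = {q7}
  B25 = {q1}
p0 ∈ B0, q0 ∈ B18 → different blocks

NO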